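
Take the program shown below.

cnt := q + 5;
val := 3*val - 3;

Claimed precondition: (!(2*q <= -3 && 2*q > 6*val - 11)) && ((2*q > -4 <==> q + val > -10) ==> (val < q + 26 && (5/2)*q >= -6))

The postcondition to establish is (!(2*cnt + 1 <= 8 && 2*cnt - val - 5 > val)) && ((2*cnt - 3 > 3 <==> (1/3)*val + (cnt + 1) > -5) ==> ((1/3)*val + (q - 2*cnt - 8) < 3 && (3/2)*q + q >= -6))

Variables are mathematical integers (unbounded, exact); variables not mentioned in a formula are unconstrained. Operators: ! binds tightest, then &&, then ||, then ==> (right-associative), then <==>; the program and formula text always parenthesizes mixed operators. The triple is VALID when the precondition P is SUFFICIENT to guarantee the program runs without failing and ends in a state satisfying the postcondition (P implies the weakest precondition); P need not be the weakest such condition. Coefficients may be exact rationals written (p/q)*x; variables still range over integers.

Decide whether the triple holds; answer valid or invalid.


Working backward. After the program, the postcondition (!(2*cnt + 1 <= 8 && 2*cnt - val - 5 > val)) && ((2*cnt - 3 > 3 <==> (1/3)*val + (cnt + 1) > -5) ==> ((1/3)*val + (q - 2*cnt - 8) < 3 && (3/2)*q + q >= -6)) must hold; in canonical form it is (!(2*cnt <= 7 && 2*cnt > 2*val + 5)) && ((2*cnt > 6 <==> cnt + (1/3)*val > -6) ==> (q + (1/3)*val < 2*cnt + 11 && (5/2)*q >= -6)).
Before val := 3*val - 3: (!(2*cnt <= 7 && 2*cnt > 6*val - 1)) && ((2*cnt > 6 <==> cnt + val > -5) ==> (q + val < 2*cnt + 12 && (5/2)*q >= -6))
Before cnt := q + 5: (!(2*q <= -3 && 2*q > 6*val - 11)) && ((2*q > -4 <==> q + val > -10) ==> (val < q + 22 && (5/2)*q >= -6))
The weakest precondition is (!(2*q <= -3 && 2*q > 6*val - 11)) && ((2*q > -4 <==> q + val > -10) ==> (val < q + 22 && (5/2)*q >= -6)).
Check whether (!(2*q <= -3 && 2*q > 6*val - 11)) && ((2*q > -4 <==> q + val > -10) ==> (val < q + 26 && (5/2)*q >= -6)) implies it.
Countermodel: at the initial state q = -1, val = 21, the precondition holds but the weakest precondition fails.
Answer: invalid


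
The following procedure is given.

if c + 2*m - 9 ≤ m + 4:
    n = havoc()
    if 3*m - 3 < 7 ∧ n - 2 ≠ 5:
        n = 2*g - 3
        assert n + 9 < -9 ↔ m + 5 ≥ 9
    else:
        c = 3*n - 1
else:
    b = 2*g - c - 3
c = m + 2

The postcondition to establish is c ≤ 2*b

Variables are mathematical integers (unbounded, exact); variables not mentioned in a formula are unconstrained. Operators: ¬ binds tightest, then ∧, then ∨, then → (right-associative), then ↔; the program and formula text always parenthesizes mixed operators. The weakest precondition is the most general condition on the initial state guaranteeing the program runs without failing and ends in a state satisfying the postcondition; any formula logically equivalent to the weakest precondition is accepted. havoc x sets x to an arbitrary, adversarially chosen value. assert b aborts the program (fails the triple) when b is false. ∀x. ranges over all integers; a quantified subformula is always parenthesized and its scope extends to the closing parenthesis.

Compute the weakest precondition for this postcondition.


Working backward. After the program, c ≤ 2*b must hold.
Before c := m + 2: m ≤ 2*b - 2
Then branch requires ∀n_1. (((3*m < 10 ∧ n_1 ≠ 7) → ((2*g < -15 ↔ m ≥ 4) ∧ m ≤ 2*b - 2)) ∧ ((¬(3*m < 10 ∧ n_1 ≠ 7)) → m ≤ 2*b - 2)); else branch requires 2*c + m ≤ 4*g - 8.
Before the if: (c + m ≤ 13 → (∀n_1. (((3*m < 10 ∧ n_1 ≠ 7) → ((2*g < -15 ↔ m ≥ 4) ∧ m ≤ 2*b - 2)) ∧ ((¬(3*m < 10 ∧ n_1 ≠ 7)) → m ≤ 2*b - 2)))) ∧ ((¬(c + m ≤ 13)) → 2*c + m ≤ 4*g - 8)
Answer: WP = (c + m ≤ 13 → (∀n_1. (((3*m < 10 ∧ n_1 ≠ 7) → ((2*g < -15 ↔ m ≥ 4) ∧ m ≤ 2*b - 2)) ∧ ((¬(3*m < 10 ∧ n_1 ≠ 7)) → m ≤ 2*b - 2)))) ∧ ((¬(c + m ≤ 13)) → 2*c + m ≤ 4*g - 8)


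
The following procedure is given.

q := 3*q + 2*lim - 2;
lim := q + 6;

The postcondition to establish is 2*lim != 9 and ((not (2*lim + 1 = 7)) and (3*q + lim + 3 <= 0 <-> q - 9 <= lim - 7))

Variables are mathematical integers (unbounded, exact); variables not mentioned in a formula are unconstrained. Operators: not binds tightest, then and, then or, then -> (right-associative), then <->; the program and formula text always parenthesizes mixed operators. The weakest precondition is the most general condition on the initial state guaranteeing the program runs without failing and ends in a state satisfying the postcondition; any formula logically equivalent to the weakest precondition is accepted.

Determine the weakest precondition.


Working backward. After the program, the postcondition 2*lim != 9 and ((not (2*lim + 1 = 7)) and (3*q + lim + 3 <= 0 <-> q - 9 <= lim - 7)) must hold; in canonical form it is 2*lim != 9 and (not (2*lim = 6)) and (lim + 3*q <= -3 <-> q <= lim + 2).
Before lim := q + 6: 2*q != -3 and (not (2*q = -6)) and 4*q <= -9
Before q := 3*q + 2*lim - 2: 4*lim + 6*q != 1 and (not (4*lim + 6*q = -2)) and 8*lim + 12*q <= -1
Answer: WP = 4*lim + 6*q != 1 and (not (4*lim + 6*q = -2)) and 8*lim + 12*q <= -1


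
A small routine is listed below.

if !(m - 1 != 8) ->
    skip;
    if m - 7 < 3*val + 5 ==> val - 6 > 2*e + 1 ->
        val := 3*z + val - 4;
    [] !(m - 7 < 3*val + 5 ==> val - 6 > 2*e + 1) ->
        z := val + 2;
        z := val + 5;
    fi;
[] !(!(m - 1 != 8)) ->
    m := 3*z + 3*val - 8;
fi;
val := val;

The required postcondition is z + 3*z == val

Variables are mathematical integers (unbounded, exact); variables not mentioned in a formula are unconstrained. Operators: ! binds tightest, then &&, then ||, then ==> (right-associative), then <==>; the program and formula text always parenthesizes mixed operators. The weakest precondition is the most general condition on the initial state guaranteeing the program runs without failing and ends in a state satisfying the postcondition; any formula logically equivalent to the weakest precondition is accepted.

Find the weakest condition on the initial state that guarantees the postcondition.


Working backward. After the program, the postcondition z + 3*z == val must hold; in canonical form it is 4*z == val.
Before val := val: 4*z == val
Then branch requires ((m < 3*val + 12 ==> val > 2*e + 7) ==> z == val - 4) && ((!(m < 3*val + 12 ==> val > 2*e + 7)) ==> 3*val == -20); else branch requires 4*z == val.
Before the if: ((!(m != 9)) ==> (((m < 3*val + 12 ==> val > 2*e + 7) ==> z == val - 4) && ((!(m < 3*val + 12 ==> val > 2*e + 7)) ==> 3*val == -20))) && (m != 9 ==> 4*z == val)
Answer: WP = ((!(m != 9)) ==> (((m < 3*val + 12 ==> val > 2*e + 7) ==> z == val - 4) && ((!(m < 3*val + 12 ==> val > 2*e + 7)) ==> 3*val == -20))) && (m != 9 ==> 4*z == val)


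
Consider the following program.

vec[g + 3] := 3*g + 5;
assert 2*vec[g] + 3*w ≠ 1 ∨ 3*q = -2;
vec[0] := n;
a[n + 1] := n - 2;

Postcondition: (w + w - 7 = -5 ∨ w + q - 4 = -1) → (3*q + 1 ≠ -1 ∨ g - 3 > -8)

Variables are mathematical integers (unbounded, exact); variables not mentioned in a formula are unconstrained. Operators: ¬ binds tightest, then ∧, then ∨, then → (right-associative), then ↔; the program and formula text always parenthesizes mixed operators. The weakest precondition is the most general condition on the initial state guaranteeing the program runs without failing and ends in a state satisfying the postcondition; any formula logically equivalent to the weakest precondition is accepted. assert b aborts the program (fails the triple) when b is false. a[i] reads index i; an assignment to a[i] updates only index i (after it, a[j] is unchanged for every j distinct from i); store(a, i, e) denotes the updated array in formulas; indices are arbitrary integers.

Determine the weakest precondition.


Working backward. After the program, the postcondition (w + w - 7 = -5 ∨ w + q - 4 = -1) → (3*q + 1 ≠ -1 ∨ g - 3 > -8) must hold; in canonical form it is (2*w = 2 ∨ q + w = 3) → (3*q ≠ -2 ∨ g > -5).
Before a[n + 1] := n - 2: (2*w = 2 ∨ q + w = 3) → (3*q ≠ -2 ∨ g > -5)
Before vec[0] := n: (2*w = 2 ∨ q + w = 3) → (3*q ≠ -2 ∨ g > -5)
Before assert 2*vec[g] + 3*w ≠ 1 ∨ 3*q = -2: (2*vec[g] + 3*w ≠ 1 ∨ 3*q = -2) ∧ ((2*w = 2 ∨ q + w = 3) → (3*q ≠ -2 ∨ g > -5))
Before vec[g + 3] := 3*g + 5: (2*store(vec, g + 3, 3*g + 5)[g] + 3*w ≠ 1 ∨ 3*q = -2) ∧ ((2*w = 2 ∨ q + w = 3) → (3*q ≠ -2 ∨ g > -5))
Answer: WP = (2*store(vec, g + 3, 3*g + 5)[g] + 3*w ≠ 1 ∨ 3*q = -2) ∧ ((2*w = 2 ∨ q + w = 3) → (3*q ≠ -2 ∨ g > -5))


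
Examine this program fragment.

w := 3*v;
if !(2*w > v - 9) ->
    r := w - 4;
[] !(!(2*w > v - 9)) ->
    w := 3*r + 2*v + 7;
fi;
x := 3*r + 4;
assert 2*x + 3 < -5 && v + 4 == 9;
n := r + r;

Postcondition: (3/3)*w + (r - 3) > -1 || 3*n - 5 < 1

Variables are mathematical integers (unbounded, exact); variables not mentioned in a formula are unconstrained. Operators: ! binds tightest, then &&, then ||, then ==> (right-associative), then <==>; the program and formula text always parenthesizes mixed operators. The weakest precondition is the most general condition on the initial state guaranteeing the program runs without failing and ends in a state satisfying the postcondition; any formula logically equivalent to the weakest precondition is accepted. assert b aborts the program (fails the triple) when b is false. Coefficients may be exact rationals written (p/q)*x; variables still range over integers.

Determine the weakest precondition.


Working backward. After the program, the postcondition (3/3)*w + (r - 3) > -1 || 3*n - 5 < 1 must hold; in canonical form it is r + w > 2 || 3*n < 6.
Before n := r + r: r + w > 2 || 6*r < 6
Before assert 2*x + 3 < -5 && v + 4 == 9: 2*x < -8 && v == 5 && (r + w > 2 || 6*r < 6)
Before x := 3*r + 4: 6*r < -16 && v == 5 && (r + w > 2 || 6*r < 6)
Then branch requires 6*w < 8 && v == 5 && (2*w > 6 || 6*w < 30); else branch requires 6*r < -16 && v == 5 && (4*r + 2*v > -5 || 6*r < 6).
Before the if: ((!(2*w > v - 9)) ==> (6*w < 8 && v == 5 && (2*w > 6 || 6*w < 30))) && (2*w > v - 9 ==> (6*r < -16 && v == 5 && (4*r + 2*v > -5 || 6*r < 6)))
Before w := 3*v: ((!(5*v > -9)) ==> (18*v < 8 && v == 5 && (6*v > 6 || 18*v < 30))) && (5*v > -9 ==> (6*r < -16 && v == 5 && (4*r + 2*v > -5 || 6*r < 6)))
Answer: WP = ((!(5*v > -9)) ==> (18*v < 8 && v == 5 && (6*v > 6 || 18*v < 30))) && (5*v > -9 ==> (6*r < -16 && v == 5 && (4*r + 2*v > -5 || 6*r < 6)))


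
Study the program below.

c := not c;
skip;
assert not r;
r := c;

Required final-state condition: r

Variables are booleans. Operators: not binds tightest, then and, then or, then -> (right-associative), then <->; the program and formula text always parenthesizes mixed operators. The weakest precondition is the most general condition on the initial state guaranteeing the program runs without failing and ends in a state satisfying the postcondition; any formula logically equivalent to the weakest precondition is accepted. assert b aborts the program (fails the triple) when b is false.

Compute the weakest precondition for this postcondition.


Working backward. After the program, r must hold.
Before r := c: c
Before assert not r: (not r) and c
Before skip: (not r) and c
Before c := not c: (not r) and (not c)
Answer: WP = (not r) and (not c)


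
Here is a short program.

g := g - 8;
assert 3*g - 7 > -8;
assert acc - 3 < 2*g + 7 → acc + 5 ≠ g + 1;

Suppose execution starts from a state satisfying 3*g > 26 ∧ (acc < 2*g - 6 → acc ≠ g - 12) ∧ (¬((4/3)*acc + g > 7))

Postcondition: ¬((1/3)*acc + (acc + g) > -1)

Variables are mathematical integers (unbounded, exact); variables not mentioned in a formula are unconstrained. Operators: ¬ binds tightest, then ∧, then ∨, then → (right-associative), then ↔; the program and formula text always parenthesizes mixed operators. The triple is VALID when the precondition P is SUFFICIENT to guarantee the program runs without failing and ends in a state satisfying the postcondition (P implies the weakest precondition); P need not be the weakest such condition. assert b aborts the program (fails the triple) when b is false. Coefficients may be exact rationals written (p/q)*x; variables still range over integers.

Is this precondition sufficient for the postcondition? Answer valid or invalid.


Working backward. After the program, the postcondition ¬((1/3)*acc + (acc + g) > -1) must hold; in canonical form it is ¬((4/3)*acc + g > -1).
Before assert acc - 3 < 2*g + 7 → acc + 5 ≠ g + 1: (acc < 2*g + 10 → acc ≠ g - 4) ∧ (¬((4/3)*acc + g > -1))
Before assert 3*g - 7 > -8: 3*g > -1 ∧ (acc < 2*g + 10 → acc ≠ g - 4) ∧ (¬((4/3)*acc + g > -1))
Before g := g - 8: 3*g > 23 ∧ (acc < 2*g - 6 → acc ≠ g - 12) ∧ (¬((4/3)*acc + g > 7))
The weakest precondition is 3*g > 23 ∧ (acc < 2*g - 6 → acc ≠ g - 12) ∧ (¬((4/3)*acc + g > 7)).
Check whether 3*g > 26 ∧ (acc < 2*g - 6 → acc ≠ g - 12) ∧ (¬((4/3)*acc + g > 7)) implies it.
Every state satisfying the precondition satisfies the weakest precondition: the implication holds.
Answer: valid


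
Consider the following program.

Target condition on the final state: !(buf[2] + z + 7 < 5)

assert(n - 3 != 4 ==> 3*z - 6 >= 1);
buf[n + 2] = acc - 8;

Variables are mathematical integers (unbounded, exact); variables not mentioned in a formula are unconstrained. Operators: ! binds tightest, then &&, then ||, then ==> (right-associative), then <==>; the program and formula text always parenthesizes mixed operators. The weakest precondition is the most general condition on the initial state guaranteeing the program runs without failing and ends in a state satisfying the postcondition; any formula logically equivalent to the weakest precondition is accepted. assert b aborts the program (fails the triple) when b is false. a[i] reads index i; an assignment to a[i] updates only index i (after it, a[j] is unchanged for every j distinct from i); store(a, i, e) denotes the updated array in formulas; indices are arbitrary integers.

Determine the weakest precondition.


Working backward. After the program, the postcondition !(buf[2] + z + 7 < 5) must hold; in canonical form it is !(buf[2] + z < -2).
Before buf[n + 2] := acc - 8: !(store(buf, n + 2, acc - 8)[2] + z < -2)
Before assert n - 3 != 4 ==> 3*z - 6 >= 1: (n != 7 ==> 3*z >= 7) && (!(store(buf, n + 2, acc - 8)[2] + z < -2))
Answer: WP = (n != 7 ==> 3*z >= 7) && (!(store(buf, n + 2, acc - 8)[2] + z < -2))


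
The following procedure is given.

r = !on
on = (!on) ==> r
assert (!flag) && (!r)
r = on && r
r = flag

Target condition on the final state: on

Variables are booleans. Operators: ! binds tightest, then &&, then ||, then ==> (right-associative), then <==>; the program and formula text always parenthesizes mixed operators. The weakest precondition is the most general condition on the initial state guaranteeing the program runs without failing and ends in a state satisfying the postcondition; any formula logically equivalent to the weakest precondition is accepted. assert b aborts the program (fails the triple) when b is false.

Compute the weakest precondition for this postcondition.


Working backward. After the program, on must hold.
Before r := flag: on
Before r := on && r: on
Before assert (!flag) && (!r): (!flag) && (!r) && on
Before on := (!on) ==> r: (!flag) && (!r) && ((!on) ==> r)
Before r := !on: (!flag) && on
Answer: WP = (!flag) && on


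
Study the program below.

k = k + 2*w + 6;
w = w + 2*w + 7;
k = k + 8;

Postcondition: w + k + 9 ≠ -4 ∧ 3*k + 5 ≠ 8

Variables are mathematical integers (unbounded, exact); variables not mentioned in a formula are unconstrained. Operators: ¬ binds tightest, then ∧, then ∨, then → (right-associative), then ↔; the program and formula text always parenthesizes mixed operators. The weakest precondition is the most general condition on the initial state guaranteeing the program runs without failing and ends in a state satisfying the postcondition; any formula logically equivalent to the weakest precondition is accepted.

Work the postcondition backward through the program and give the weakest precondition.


Working backward. After the program, the postcondition w + k + 9 ≠ -4 ∧ 3*k + 5 ≠ 8 must hold; in canonical form it is k + w ≠ -13 ∧ 3*k ≠ 3.
Before k := k + 8: k + w ≠ -21 ∧ 3*k ≠ -21
Before w := w + 2*w + 7: k + 3*w ≠ -28 ∧ 3*k ≠ -21
Before k := k + 2*w + 6: k + 5*w ≠ -34 ∧ 3*k + 6*w ≠ -39
Answer: WP = k + 5*w ≠ -34 ∧ 3*k + 6*w ≠ -39


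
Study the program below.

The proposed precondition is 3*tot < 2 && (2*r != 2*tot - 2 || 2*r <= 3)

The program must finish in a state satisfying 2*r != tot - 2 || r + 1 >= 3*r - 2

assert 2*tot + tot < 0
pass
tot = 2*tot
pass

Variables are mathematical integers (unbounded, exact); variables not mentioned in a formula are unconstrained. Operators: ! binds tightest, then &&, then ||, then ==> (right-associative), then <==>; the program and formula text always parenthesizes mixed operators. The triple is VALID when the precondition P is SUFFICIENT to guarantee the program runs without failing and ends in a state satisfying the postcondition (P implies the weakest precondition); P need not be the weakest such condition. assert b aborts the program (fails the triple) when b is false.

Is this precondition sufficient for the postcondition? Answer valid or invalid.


Working backward. After the program, the postcondition 2*r != tot - 2 || r + 1 >= 3*r - 2 must hold; in canonical form it is 2*r != tot - 2 || 2*r <= 3.
Before skip: 2*r != tot - 2 || 2*r <= 3
Before tot := 2*tot: 2*r != 2*tot - 2 || 2*r <= 3
Before skip: 2*r != 2*tot - 2 || 2*r <= 3
Before assert 2*tot + tot < 0: 3*tot < 0 && (2*r != 2*tot - 2 || 2*r <= 3)
The weakest precondition is 3*tot < 0 && (2*r != 2*tot - 2 || 2*r <= 3).
Check whether 3*tot < 2 && (2*r != 2*tot - 2 || 2*r <= 3) implies it.
Countermodel: at the initial state r = -2, tot = 0, the precondition holds but the weakest precondition fails.
Answer: invalid


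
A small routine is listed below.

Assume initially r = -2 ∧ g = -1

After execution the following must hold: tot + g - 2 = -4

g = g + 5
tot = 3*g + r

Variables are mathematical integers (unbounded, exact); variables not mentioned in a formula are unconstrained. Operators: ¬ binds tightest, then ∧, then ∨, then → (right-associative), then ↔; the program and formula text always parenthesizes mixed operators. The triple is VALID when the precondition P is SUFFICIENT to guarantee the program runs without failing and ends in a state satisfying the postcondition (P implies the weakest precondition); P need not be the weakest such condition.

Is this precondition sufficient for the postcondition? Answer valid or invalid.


Working backward. After the program, the postcondition tot + g - 2 = -4 must hold; in canonical form it is g + tot = -2.
Before tot := 3*g + r: 4*g + r = -2
Before g := g + 5: 4*g + r = -22
The weakest precondition is 4*g + r = -22.
Check whether r = -2 ∧ g = -1 implies it.
Countermodel: at the initial state g = -1, r = -2, the precondition holds but the weakest precondition fails.
Answer: invalid


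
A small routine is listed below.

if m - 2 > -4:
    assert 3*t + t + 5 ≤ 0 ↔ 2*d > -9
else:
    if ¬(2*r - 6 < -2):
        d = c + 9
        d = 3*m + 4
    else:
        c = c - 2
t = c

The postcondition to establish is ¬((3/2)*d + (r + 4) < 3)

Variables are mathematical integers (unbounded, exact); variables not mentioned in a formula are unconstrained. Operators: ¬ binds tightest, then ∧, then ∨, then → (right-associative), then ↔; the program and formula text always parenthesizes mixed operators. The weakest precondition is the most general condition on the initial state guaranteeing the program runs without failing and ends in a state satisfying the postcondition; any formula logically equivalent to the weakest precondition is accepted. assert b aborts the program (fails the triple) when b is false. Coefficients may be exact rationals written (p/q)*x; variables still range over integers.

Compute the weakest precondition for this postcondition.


Working backward. After the program, the postcondition ¬((3/2)*d + (r + 4) < 3) must hold; in canonical form it is ¬((3/2)*d + r < -1).
Before t := c: ¬((3/2)*d + r < -1)
Then branch requires (4*t ≤ -5 ↔ 2*d > -9) ∧ (¬((3/2)*d + r < -1)); else branch requires ((¬(2*r < 4)) → (¬((9/2)*m + r < -7))) ∧ (2*r < 4 → (¬((3/2)*d + r < -1))).
Before the if: (m > -2 → ((4*t ≤ -5 ↔ 2*d > -9) ∧ (¬((3/2)*d + r < -1)))) ∧ ((¬(m > -2)) → (((¬(2*r < 4)) → (¬((9/2)*m + r < -7))) ∧ (2*r < 4 → (¬((3/2)*d + r < -1)))))
Answer: WP = (m > -2 → ((4*t ≤ -5 ↔ 2*d > -9) ∧ (¬((3/2)*d + r < -1)))) ∧ ((¬(m > -2)) → (((¬(2*r < 4)) → (¬((9/2)*m + r < -7))) ∧ (2*r < 4 → (¬((3/2)*d + r < -1)))))


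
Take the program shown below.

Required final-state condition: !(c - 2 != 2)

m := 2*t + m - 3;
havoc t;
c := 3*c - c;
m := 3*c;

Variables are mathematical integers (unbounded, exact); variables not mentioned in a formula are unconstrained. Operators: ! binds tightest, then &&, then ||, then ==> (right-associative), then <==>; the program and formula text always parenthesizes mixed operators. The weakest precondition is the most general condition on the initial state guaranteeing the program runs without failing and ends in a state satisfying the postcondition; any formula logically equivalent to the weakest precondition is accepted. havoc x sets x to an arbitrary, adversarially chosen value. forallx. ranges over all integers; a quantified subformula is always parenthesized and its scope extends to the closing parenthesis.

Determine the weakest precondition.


Working backward. After the program, the postcondition !(c - 2 != 2) must hold; in canonical form it is !(c != 4).
Before m := 3*c: !(c != 4)
Before c := 3*c - c: !(2*c != 4)
Before havoc t: !(2*c != 4)
Before m := 2*t + m - 3: !(2*c != 4)
Answer: WP = !(2*c != 4)


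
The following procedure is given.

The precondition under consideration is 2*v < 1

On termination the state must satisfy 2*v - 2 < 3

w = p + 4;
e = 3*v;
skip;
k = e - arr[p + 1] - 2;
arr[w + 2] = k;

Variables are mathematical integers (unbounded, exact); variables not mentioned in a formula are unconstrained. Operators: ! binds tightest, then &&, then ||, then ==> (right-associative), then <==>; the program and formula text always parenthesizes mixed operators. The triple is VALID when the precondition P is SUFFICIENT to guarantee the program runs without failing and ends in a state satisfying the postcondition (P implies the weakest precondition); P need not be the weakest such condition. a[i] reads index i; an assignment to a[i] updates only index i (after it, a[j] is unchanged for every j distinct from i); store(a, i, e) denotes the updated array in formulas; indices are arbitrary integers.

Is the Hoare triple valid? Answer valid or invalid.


Working backward. After the program, the postcondition 2*v - 2 < 3 must hold; in canonical form it is 2*v < 5.
Before arr[w + 2] := k: 2*v < 5
Before k := e - arr[p + 1] - 2: 2*v < 5
Before skip: 2*v < 5
Before e := 3*v: 2*v < 5
Before w := p + 4: 2*v < 5
The weakest precondition is 2*v < 5.
Check whether 2*v < 1 implies it.
Every state satisfying the precondition satisfies the weakest precondition: the implication holds.
Answer: valid


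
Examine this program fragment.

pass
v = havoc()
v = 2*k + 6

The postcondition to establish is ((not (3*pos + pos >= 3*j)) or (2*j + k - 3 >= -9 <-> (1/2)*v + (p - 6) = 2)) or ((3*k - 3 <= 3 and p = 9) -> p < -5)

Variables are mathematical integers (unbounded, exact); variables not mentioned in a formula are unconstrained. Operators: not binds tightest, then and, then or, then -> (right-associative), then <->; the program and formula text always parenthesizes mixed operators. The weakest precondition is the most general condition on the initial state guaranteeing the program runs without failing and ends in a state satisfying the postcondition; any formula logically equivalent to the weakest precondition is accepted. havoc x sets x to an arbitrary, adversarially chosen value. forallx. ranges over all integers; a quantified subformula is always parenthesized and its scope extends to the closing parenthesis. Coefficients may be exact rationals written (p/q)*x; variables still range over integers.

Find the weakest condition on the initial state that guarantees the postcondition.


Working backward. After the program, the postcondition ((not (3*pos + pos >= 3*j)) or (2*j + k - 3 >= -9 <-> (1/2)*v + (p - 6) = 2)) or ((3*k - 3 <= 3 and p = 9) -> p < -5) must hold; in canonical form it is (not (4*pos >= 3*j)) or (2*j + k >= -6 <-> p + (1/2)*v = 8) or ((3*k <= 6 and p = 9) -> p < -5).
Before v := 2*k + 6: (not (4*pos >= 3*j)) or (2*j + k >= -6 <-> k + p = 5) or ((3*k <= 6 and p = 9) -> p < -5)
Before havoc v: (not (4*pos >= 3*j)) or (2*j + k >= -6 <-> k + p = 5) or ((3*k <= 6 and p = 9) -> p < -5)
Before skip: (not (4*pos >= 3*j)) or (2*j + k >= -6 <-> k + p = 5) or ((3*k <= 6 and p = 9) -> p < -5)
Answer: WP = (not (4*pos >= 3*j)) or (2*j + k >= -6 <-> k + p = 5) or ((3*k <= 6 and p = 9) -> p < -5)


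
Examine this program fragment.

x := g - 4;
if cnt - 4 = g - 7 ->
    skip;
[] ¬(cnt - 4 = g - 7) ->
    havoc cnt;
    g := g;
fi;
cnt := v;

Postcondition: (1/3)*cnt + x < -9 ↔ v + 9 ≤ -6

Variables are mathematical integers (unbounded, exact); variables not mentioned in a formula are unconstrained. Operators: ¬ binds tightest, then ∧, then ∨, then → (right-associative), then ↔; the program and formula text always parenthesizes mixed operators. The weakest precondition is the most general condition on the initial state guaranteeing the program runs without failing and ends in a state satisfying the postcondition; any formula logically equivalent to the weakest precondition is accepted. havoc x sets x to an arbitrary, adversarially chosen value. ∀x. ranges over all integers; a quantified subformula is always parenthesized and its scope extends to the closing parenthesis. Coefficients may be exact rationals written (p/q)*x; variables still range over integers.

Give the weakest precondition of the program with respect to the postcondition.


Working backward. After the program, the postcondition (1/3)*cnt + x < -9 ↔ v + 9 ≤ -6 must hold; in canonical form it is (1/3)*cnt + x < -9 ↔ v ≤ -15.
Before cnt := v: (1/3)*v + x < -9 ↔ v ≤ -15
Then branch requires (1/3)*v + x < -9 ↔ v ≤ -15; else branch requires (1/3)*v + x < -9 ↔ v ≤ -15.
Before the if: (cnt = g - 3 → ((1/3)*v + x < -9 ↔ v ≤ -15)) ∧ ((¬(cnt = g - 3)) → ((1/3)*v + x < -9 ↔ v ≤ -15))
Before x := g - 4: (cnt = g - 3 → (g + (1/3)*v < -5 ↔ v ≤ -15)) ∧ ((¬(cnt = g - 3)) → (g + (1/3)*v < -5 ↔ v ≤ -15))
Answer: WP = (cnt = g - 3 → (g + (1/3)*v < -5 ↔ v ≤ -15)) ∧ ((¬(cnt = g - 3)) → (g + (1/3)*v < -5 ↔ v ≤ -15))


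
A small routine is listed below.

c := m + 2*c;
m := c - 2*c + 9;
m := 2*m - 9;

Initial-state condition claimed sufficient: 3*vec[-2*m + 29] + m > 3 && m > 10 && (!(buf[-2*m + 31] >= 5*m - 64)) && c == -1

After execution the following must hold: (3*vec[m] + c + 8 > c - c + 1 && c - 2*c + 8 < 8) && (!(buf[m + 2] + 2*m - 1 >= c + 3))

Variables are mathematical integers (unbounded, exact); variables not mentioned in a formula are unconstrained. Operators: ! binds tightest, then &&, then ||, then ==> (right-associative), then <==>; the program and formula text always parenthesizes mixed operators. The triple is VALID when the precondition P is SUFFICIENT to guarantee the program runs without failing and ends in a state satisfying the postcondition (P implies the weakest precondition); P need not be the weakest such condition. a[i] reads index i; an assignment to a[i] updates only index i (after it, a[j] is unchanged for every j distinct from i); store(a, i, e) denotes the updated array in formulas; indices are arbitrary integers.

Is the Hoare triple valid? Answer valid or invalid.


Working backward. After the program, the postcondition (3*vec[m] + c + 8 > c - c + 1 && c - 2*c + 8 < 8) && (!(buf[m + 2] + 2*m - 1 >= c + 3)) must hold; in canonical form it is 3*vec[m] + c > -7 && c > 0 && (!(buf[m + 2] + 2*m >= c + 4)).
Before m := 2*m - 9: 3*vec[2*m - 9] + c > -7 && c > 0 && (!(buf[2*m - 7] + 4*m >= c + 22))
Before m := c - 2*c + 9: 3*vec[-2*c + 9] + c > -7 && c > 0 && (!(buf[-2*c + 11] >= 5*c - 14))
Before c := m + 2*c: 3*vec[-4*c - 2*m + 9] + 2*c + m > -7 && 2*c + m > 0 && (!(buf[-4*c - 2*m + 11] >= 10*c + 5*m - 14))
The weakest precondition is 3*vec[-4*c - 2*m + 9] + 2*c + m > -7 && 2*c + m > 0 && (!(buf[-4*c - 2*m + 11] >= 10*c + 5*m - 14)).
Check whether 3*vec[-2*m + 29] + m > 3 && m > 10 && (!(buf[-2*m + 31] >= 5*m - 64)) && c == -1 implies it.
Countermodel: at the initial state buf = {[-42253] = 105600, [-42251] = 105600, [-42237] = 105600, [-42235] = 105600, elsewhere 105600}, c = -1, m = 21133, vec = {[-42253] = -7046, [-42251] = 0, [-42237] = 0, [-42235] = 0, elsewhere 0}, the precondition holds but the weakest precondition fails.
Answer: invalid


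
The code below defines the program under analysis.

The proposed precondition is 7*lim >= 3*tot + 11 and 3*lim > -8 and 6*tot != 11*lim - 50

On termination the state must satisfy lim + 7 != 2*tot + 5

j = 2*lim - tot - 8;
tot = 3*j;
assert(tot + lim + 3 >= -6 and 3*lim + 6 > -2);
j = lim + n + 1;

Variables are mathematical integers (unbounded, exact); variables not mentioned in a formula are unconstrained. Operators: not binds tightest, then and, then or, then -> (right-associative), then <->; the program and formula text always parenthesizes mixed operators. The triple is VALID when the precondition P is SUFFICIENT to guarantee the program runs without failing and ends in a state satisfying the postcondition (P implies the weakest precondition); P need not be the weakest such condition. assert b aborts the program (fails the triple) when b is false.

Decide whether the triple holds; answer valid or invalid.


Working backward. After the program, the postcondition lim + 7 != 2*tot + 5 must hold; in canonical form it is lim != 2*tot - 2.
Before j := lim + n + 1: lim != 2*tot - 2
Before assert tot + lim + 3 >= -6 and 3*lim + 6 > -2: lim + tot >= -9 and 3*lim > -8 and lim != 2*tot - 2
Before tot := 3*j: 3*j + lim >= -9 and 3*lim > -8 and lim != 6*j - 2
Before j := 2*lim - tot - 8: 7*lim >= 3*tot + 15 and 3*lim > -8 and 6*tot != 11*lim - 50
The weakest precondition is 7*lim >= 3*tot + 15 and 3*lim > -8 and 6*tot != 11*lim - 50.
Check whether 7*lim >= 3*tot + 11 and 3*lim > -8 and 6*tot != 11*lim - 50 implies it.
Countermodel: at the initial state lim = -1, tot = -6, the precondition holds but the weakest precondition fails.
Answer: invalid


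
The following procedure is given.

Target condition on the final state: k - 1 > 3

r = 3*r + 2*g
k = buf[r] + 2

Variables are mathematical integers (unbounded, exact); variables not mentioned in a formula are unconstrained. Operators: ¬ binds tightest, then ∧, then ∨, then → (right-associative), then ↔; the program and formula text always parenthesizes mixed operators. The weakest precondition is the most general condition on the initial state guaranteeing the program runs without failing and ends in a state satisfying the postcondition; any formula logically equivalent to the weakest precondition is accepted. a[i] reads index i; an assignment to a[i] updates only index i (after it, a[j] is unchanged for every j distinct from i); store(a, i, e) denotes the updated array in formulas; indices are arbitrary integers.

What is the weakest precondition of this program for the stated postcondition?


Working backward. After the program, the postcondition k - 1 > 3 must hold; in canonical form it is k > 4.
Before k := buf[r] + 2: buf[r] > 2
Before r := 3*r + 2*g: buf[2*g + 3*r] > 2
Answer: WP = buf[2*g + 3*r] > 2


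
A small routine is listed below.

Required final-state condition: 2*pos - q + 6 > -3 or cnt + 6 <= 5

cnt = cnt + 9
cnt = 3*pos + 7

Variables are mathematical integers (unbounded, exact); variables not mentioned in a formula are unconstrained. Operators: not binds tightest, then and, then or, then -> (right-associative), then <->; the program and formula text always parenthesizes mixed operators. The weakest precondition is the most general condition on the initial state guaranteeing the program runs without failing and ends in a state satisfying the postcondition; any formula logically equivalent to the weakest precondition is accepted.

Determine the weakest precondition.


Working backward. After the program, the postcondition 2*pos - q + 6 > -3 or cnt + 6 <= 5 must hold; in canonical form it is 2*pos > q - 9 or cnt <= -1.
Before cnt := 3*pos + 7: 2*pos > q - 9 or 3*pos <= -8
Before cnt := cnt + 9: 2*pos > q - 9 or 3*pos <= -8
Answer: WP = 2*pos > q - 9 or 3*pos <= -8


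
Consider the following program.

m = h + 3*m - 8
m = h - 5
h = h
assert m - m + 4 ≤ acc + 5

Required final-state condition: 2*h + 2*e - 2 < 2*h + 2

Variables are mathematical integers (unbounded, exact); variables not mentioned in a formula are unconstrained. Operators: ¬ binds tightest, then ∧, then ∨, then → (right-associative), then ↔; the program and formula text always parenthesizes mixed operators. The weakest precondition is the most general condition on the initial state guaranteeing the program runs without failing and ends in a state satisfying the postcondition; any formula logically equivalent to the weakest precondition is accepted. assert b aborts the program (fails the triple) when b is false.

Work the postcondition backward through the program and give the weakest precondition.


Working backward. After the program, the postcondition 2*h + 2*e - 2 < 2*h + 2 must hold; in canonical form it is 2*e < 4.
Before assert m - m + 4 ≤ acc + 5: acc ≥ -1 ∧ 2*e < 4
Before h := h: acc ≥ -1 ∧ 2*e < 4
Before m := h - 5: acc ≥ -1 ∧ 2*e < 4
Before m := h + 3*m - 8: acc ≥ -1 ∧ 2*e < 4
Answer: WP = acc ≥ -1 ∧ 2*e < 4


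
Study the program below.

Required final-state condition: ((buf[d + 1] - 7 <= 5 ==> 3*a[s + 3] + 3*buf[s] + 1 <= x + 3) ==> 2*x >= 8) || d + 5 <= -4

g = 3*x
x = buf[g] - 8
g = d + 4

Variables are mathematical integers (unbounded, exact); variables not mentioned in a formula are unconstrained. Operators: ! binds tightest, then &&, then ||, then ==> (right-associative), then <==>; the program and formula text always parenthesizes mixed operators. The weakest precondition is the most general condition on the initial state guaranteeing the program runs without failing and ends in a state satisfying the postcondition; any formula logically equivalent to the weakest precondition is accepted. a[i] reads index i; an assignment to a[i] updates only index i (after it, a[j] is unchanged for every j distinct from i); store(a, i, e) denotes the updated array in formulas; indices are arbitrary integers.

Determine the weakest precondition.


Working backward. After the program, the postcondition ((buf[d + 1] - 7 <= 5 ==> 3*a[s + 3] + 3*buf[s] + 1 <= x + 3) ==> 2*x >= 8) || d + 5 <= -4 must hold; in canonical form it is ((buf[d + 1] <= 12 ==> 3*a[s + 3] + 3*buf[s] <= x + 2) ==> 2*x >= 8) || d <= -9.
Before g := d + 4: ((buf[d + 1] <= 12 ==> 3*a[s + 3] + 3*buf[s] <= x + 2) ==> 2*x >= 8) || d <= -9
Before x := buf[g] - 8: ((buf[d + 1] <= 12 ==> 3*a[s + 3] + 3*buf[s] <= buf[g] - 6) ==> 2*buf[g] >= 24) || d <= -9
Before g := 3*x: ((buf[d + 1] <= 12 ==> 3*a[s + 3] + 3*buf[s] <= buf[3*x] - 6) ==> 2*buf[3*x] >= 24) || d <= -9
Answer: WP = ((buf[d + 1] <= 12 ==> 3*a[s + 3] + 3*buf[s] <= buf[3*x] - 6) ==> 2*buf[3*x] >= 24) || d <= -9


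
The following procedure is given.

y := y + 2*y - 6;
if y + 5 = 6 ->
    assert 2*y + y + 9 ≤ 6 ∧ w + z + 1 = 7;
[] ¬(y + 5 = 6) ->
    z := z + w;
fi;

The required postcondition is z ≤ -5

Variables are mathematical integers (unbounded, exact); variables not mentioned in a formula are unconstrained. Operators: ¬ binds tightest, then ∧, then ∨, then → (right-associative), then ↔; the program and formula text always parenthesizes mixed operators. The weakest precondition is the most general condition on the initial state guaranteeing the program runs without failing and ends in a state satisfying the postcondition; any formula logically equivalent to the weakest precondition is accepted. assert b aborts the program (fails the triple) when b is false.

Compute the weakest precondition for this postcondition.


Working backward. After the program, z ≤ -5 must hold.
Then branch requires 3*y ≤ -3 ∧ w + z = 6 ∧ z ≤ -5; else branch requires w + z ≤ -5.
Before the if: (y = 1 → (3*y ≤ -3 ∧ w + z = 6 ∧ z ≤ -5)) ∧ ((¬(y = 1)) → w + z ≤ -5)
Before y := y + 2*y - 6: (3*y = 7 → (9*y ≤ 15 ∧ w + z = 6 ∧ z ≤ -5)) ∧ ((¬(3*y = 7)) → w + z ≤ -5)
Answer: WP = (3*y = 7 → (9*y ≤ 15 ∧ w + z = 6 ∧ z ≤ -5)) ∧ ((¬(3*y = 7)) → w + z ≤ -5)


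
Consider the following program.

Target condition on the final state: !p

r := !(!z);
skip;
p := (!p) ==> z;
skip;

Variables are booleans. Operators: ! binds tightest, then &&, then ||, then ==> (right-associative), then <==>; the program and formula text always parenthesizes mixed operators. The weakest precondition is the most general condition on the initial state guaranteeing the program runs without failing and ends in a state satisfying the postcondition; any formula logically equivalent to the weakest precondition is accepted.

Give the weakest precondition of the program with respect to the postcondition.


Working backward. After the program, !p must hold.
Before skip: !p
Before p := (!p) ==> z: !((!p) ==> z)
Before skip: !((!p) ==> z)
Before r := !(!z): !((!p) ==> z)
Answer: WP = !((!p) ==> z)


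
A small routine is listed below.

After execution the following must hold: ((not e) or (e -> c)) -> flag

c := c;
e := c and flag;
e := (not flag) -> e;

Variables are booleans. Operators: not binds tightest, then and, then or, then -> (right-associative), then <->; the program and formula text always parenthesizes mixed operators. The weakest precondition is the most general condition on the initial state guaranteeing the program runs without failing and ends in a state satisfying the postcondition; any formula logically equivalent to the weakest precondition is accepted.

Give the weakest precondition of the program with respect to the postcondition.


Working backward. After the program, ((not e) or (e -> c)) -> flag must hold.
Before e := (not flag) -> e: ((not ((not flag) -> e)) or (((not flag) -> e) -> c)) -> flag
Before e := c and flag: ((not ((not flag) -> (c and flag))) or (((not flag) -> (c and flag)) -> c)) -> flag
Before c := c: ((not ((not flag) -> (c and flag))) or (((not flag) -> (c and flag)) -> c)) -> flag
Answer: WP = ((not ((not flag) -> (c and flag))) or (((not flag) -> (c and flag)) -> c)) -> flag


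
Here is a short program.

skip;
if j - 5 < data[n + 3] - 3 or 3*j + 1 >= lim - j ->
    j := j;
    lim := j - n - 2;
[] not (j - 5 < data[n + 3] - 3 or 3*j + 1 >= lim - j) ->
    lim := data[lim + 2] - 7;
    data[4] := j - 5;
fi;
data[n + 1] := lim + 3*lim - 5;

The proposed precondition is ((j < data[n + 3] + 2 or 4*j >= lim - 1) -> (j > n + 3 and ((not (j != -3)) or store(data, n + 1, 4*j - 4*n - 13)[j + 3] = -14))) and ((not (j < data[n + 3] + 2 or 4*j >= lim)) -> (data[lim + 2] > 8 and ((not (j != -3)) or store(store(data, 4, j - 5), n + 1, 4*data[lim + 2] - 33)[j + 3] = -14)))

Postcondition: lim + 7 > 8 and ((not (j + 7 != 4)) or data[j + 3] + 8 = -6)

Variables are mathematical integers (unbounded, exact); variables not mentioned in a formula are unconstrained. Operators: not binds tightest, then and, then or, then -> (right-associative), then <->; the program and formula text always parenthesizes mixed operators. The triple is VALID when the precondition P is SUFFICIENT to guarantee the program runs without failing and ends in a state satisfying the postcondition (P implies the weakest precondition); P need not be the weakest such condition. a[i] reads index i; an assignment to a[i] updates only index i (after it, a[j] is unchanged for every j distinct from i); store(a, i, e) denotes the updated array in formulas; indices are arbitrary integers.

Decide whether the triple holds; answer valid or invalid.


Working backward. After the program, the postcondition lim + 7 > 8 and ((not (j + 7 != 4)) or data[j + 3] + 8 = -6) must hold; in canonical form it is lim > 1 and ((not (j != -3)) or data[j + 3] = -14).
Before data[n + 1] := lim + 3*lim - 5: lim > 1 and ((not (j != -3)) or store(data, n + 1, 4*lim - 5)[j + 3] = -14)
Then branch requires j > n + 3 and ((not (j != -3)) or store(data, n + 1, 4*j - 4*n - 13)[j + 3] = -14); else branch requires data[lim + 2] > 8 and ((not (j != -3)) or store(store(data, 4, j - 5), n + 1, 4*data[lim + 2] - 33)[j + 3] = -14).
Before the if: ((j < data[n + 3] + 2 or 4*j >= lim - 1) -> (j > n + 3 and ((not (j != -3)) or store(data, n + 1, 4*j - 4*n - 13)[j + 3] = -14))) and ((not (j < data[n + 3] + 2 or 4*j >= lim - 1)) -> (data[lim + 2] > 8 and ((not (j != -3)) or store(store(data, 4, j - 5), n + 1, 4*data[lim + 2] - 33)[j + 3] = -14)))
Before skip: ((j < data[n + 3] + 2 or 4*j >= lim - 1) -> (j > n + 3 and ((not (j != -3)) or store(data, n + 1, 4*j - 4*n - 13)[j + 3] = -14))) and ((not (j < data[n + 3] + 2 or 4*j >= lim - 1)) -> (data[lim + 2] > 8 and ((not (j != -3)) or store(store(data, 4, j - 5), n + 1, 4*data[lim + 2] - 33)[j + 3] = -14)))
The weakest precondition is ((j < data[n + 3] + 2 or 4*j >= lim - 1) -> (j > n + 3 and ((not (j != -3)) or store(data, n + 1, 4*j - 4*n - 13)[j + 3] = -14))) and ((not (j < data[n + 3] + 2 or 4*j >= lim - 1)) -> (data[lim + 2] > 8 and ((not (j != -3)) or store(store(data, 4, j - 5), n + 1, 4*data[lim + 2] - 33)[j + 3] = -14))).
Check whether ((j < data[n + 3] + 2 or 4*j >= lim - 1) -> (j > n + 3 and ((not (j != -3)) or store(data, n + 1, 4*j - 4*n - 13)[j + 3] = -14))) and ((not (j < data[n + 3] + 2 or 4*j >= lim)) -> (data[lim + 2] > 8 and ((not (j != -3)) or store(store(data, 4, j - 5), n + 1, 4*data[lim + 2] - 33)[j + 3] = -14))) implies it.
Every state satisfying the precondition satisfies the weakest precondition: the implication holds.
Answer: valid
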